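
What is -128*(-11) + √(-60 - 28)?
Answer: 1408 + 2*I*√22 ≈ 1408.0 + 9.3808*I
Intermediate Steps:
-128*(-11) + √(-60 - 28) = 1408 + √(-88) = 1408 + 2*I*√22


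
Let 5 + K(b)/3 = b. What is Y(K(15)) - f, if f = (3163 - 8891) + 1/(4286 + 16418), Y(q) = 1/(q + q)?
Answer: 1778892841/310560 ≈ 5728.0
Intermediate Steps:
K(b) = -15 + 3*b
Y(q) = 1/(2*q)
f = -118592511/20704 (f = -5728 + 1/20704 = -118592511/20704 ≈ -5728.0)
Y(K(15)) - f = 1/(2*(-15 + 3*15)) - 1*(-118592511/20704) = 1/(2*(-15 + 45)) + 118592511/20704 = (1/2)/30 + 118592511/20704 = (1/2)*(1/30) + 118592511/20704 = 1/60 + 118592511/20704 = 1778892841/310560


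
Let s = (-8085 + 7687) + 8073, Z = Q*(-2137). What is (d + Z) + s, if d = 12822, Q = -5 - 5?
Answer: 41867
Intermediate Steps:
Q = -10
Z = 21370 (Z = -10*(-2137) = 21370)
s = 7675 (s = -398 + 8073 = 7675)
(d + Z) + s = (12822 + 21370) + 7675 = 34192 + 7675 = 41867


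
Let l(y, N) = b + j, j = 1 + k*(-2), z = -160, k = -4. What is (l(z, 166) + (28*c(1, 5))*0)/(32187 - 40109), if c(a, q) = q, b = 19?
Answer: -14/3961 ≈ -0.0035345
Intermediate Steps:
j = 9 (j = 1 - 4*(-2) = 1 + 8 = 9)
l(y, N) = 28 (l(y, N) = 19 + 9 = 28)
(l(z, 166) + (28*c(1, 5))*0)/(32187 - 40109) = (28 + (28*5)*0)/(32187 - 40109) = (28 + 140*0)/(-7922) = (28 + 0)*(-1/7922) = 28*(-1/7922) = -14/3961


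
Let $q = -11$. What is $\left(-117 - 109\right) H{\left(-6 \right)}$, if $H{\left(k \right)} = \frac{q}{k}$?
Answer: $- \frac{1243}{3} \approx -414.33$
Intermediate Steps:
$H{\left(k \right)} = - \frac{11}{k}$
$\left(-117 - 109\right) H{\left(-6 \right)} = \left(-117 - 109\right) \left(- \frac{11}{-6}\right) = - 226 \left(\left(-11\right) \left(- \frac{1}{6}\right)\right) = \left(-226\right) \frac{11}{6} = - \frac{1243}{3}$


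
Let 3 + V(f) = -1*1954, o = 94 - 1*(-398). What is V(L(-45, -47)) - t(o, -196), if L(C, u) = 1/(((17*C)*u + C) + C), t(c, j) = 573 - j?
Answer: -2726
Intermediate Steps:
o = 492 (o = 94 + 398 = 492)
L(C, u) = 1/(2*C + 17*C*u) (L(C, u) = 1/((17*C*u + C) + C) = 1/((C + 17*C*u) + C) = 1/(2*C + 17*C*u))
V(f) = -1957 (V(f) = -3 - 1*1954 = -3 - 1954 = -1957)
V(L(-45, -47)) - t(o, -196) = -1957 - (573 - 1*(-196)) = -1957 - (573 + 196) = -1957 - 1*769 = -1957 - 769 = -2726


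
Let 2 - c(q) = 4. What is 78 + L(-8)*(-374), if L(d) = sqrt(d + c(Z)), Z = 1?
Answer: 78 - 374*I*sqrt(10) ≈ 78.0 - 1182.7*I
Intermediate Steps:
c(q) = -2 (c(q) = 2 - 1*4 = 2 - 4 = -2)
L(d) = sqrt(-2 + d) (L(d) = sqrt(d - 2) = sqrt(-2 + d))
78 + L(-8)*(-374) = 78 + sqrt(-2 - 8)*(-374) = 78 + sqrt(-10)*(-374) = 78 + (I*sqrt(10))*(-374) = 78 - 374*I*sqrt(10)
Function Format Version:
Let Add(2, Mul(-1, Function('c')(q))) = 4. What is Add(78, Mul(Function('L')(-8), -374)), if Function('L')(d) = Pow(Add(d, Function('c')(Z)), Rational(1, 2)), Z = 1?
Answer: Add(78, Mul(-374, I, Pow(10, Rational(1, 2)))) ≈ Add(78.000, Mul(-1182.7, I))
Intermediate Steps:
Function('c')(q) = -2 (Function('c')(q) = Add(2, Mul(-1, 4)) = Add(2, -4) = -2)
Function('L')(d) = Pow(Add(-2, d), Rational(1, 2)) (Function('L')(d) = Pow(Add(d, -2), Rational(1, 2)) = Pow(Add(-2, d), Rational(1, 2)))
Add(78, Mul(Function('L')(-8), -374)) = Add(78, Mul(Pow(Add(-2, -8), Rational(1, 2)), -374)) = Add(78, Mul(Pow(-10, Rational(1, 2)), -374)) = Add(78, Mul(Mul(I, Pow(10, Rational(1, 2))), -374)) = Add(78, Mul(-374, I, Pow(10, Rational(1, 2))))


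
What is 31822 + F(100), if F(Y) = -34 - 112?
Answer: 31676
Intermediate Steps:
F(Y) = -146
31822 + F(100) = 31822 - 146 = 31676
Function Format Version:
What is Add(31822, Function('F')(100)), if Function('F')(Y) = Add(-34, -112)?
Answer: 31676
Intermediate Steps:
Function('F')(Y) = -146
Add(31822, Function('F')(100)) = Add(31822, -146) = 31676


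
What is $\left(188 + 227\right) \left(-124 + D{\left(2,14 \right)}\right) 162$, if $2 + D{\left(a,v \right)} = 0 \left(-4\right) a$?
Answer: $-8470980$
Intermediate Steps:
$D{\left(a,v \right)} = -2$ ($D{\left(a,v \right)} = -2 + 0 \left(-4\right) a = -2 + 0 a = -2 + 0 = -2$)
$\left(188 + 227\right) \left(-124 + D{\left(2,14 \right)}\right) 162 = \left(188 + 227\right) \left(-124 - 2\right) 162 = 415 \left(-126\right) 162 = \left(-52290\right) 162 = -8470980$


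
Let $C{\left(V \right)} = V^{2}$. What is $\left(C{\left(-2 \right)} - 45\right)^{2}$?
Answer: $1681$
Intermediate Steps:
$\left(C{\left(-2 \right)} - 45\right)^{2} = \left(\left(-2\right)^{2} - 45\right)^{2} = \left(4 - 45\right)^{2} = \left(-41\right)^{2} = 1681$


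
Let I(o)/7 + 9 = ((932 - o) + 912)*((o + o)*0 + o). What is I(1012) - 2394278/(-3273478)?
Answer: 9646654433814/1636739 ≈ 5.8938e+6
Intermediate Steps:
I(o) = -63 + 7*o*(1844 - o) (I(o) = -63 + 7*(((932 - o) + 912)*((o + o)*0 + o)) = -63 + 7*((1844 - o)*((2*o)*0 + o)) = -63 + 7*((1844 - o)*(0 + o)) = -63 + 7*((1844 - o)*o) = -63 + 7*(o*(1844 - o)) = -63 + 7*o*(1844 - o))
I(1012) - 2394278/(-3273478) = (-63 - 7*1012**2 + 12908*1012) - 2394278/(-3273478) = (-63 - 7*1024144 + 13062896) - 2394278*(-1)/3273478 = (-63 - 7169008 + 13062896) - 1*(-1197139/1636739) = 5893825 + 1197139/1636739 = 9646654433814/1636739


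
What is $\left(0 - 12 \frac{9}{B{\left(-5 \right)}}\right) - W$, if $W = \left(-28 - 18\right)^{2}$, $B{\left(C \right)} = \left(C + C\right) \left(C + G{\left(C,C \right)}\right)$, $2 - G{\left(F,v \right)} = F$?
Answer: $- \frac{10553}{5} \approx -2110.6$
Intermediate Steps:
$G{\left(F,v \right)} = 2 - F$
$B{\left(C \right)} = 4 C$ ($B{\left(C \right)} = \left(C + C\right) \left(C - \left(-2 + C\right)\right) = 2 C 2 = 4 C$)
$W = 2116$ ($W = \left(-46\right)^{2} = 2116$)
$\left(0 - 12 \frac{9}{B{\left(-5 \right)}}\right) - W = \left(0 - 12 \frac{9}{4 \left(-5\right)}\right) - 2116 = \left(0 - 12 \frac{9}{-20}\right) - 2116 = \left(0 - 12 \cdot 9 \left(- \frac{1}{20}\right)\right) - 2116 = \left(0 - - \frac{27}{5}\right) - 2116 = \left(0 + \frac{27}{5}\right) - 2116 = \frac{27}{5} - 2116 = - \frac{10553}{5}$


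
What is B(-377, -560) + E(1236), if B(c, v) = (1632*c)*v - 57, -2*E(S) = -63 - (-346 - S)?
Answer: 689094047/2 ≈ 3.4455e+8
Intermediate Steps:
E(S) = -283/2 - S/2 (E(S) = -(-63 - (-346 - S))/2 = -(-63 + (346 + S))/2 = -(283 + S)/2 = -283/2 - S/2)
B(c, v) = -57 + 1632*c*v (B(c, v) = 1632*c*v - 57 = -57 + 1632*c*v)
B(-377, -560) + E(1236) = (-57 + 1632*(-377)*(-560)) + (-283/2 - ½*1236) = (-57 + 344547840) + (-283/2 - 618) = 344547783 - 1519/2 = 689094047/2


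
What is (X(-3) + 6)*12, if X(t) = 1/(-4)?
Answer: 69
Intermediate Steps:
X(t) = -¼
(X(-3) + 6)*12 = (-¼ + 6)*12 = (23/4)*12 = 69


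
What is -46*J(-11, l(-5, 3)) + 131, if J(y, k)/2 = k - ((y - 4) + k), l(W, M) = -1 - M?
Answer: -1249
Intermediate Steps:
J(y, k) = 8 - 2*y (J(y, k) = 2*(k - ((y - 4) + k)) = 2*(k - ((-4 + y) + k)) = 2*(k - (-4 + k + y)) = 2*(k + (4 - k - y)) = 2*(4 - y) = 8 - 2*y)
-46*J(-11, l(-5, 3)) + 131 = -46*(8 - 2*(-11)) + 131 = -46*(8 + 22) + 131 = -46*30 + 131 = -1380 + 131 = -1249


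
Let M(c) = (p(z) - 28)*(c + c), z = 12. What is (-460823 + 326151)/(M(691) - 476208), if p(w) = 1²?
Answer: 67336/256761 ≈ 0.26225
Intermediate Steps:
p(w) = 1
M(c) = -54*c (M(c) = (1 - 28)*(c + c) = -54*c)
(-460823 + 326151)/(M(691) - 476208) = (-460823 + 326151)/(-54*691 - 476208) = -134672/(-37314 - 476208) = -134672/(-513522) = -134672*(-1/513522) = 67336/256761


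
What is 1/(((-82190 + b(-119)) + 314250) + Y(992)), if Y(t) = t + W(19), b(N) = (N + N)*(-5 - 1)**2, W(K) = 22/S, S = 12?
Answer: 6/1346915 ≈ 4.4546e-6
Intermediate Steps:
W(K) = 11/6 (W(K) = 22/12 = 22*(1/12) = 11/6)
b(N) = 72*N (b(N) = (2*N)*(-6)**2 = (2*N)*36 = 72*N)
Y(t) = 11/6 + t (Y(t) = t + 11/6 = 11/6 + t)
1/(((-82190 + b(-119)) + 314250) + Y(992)) = 1/(((-82190 + 72*(-119)) + 314250) + (11/6 + 992)) = 1/(((-82190 - 8568) + 314250) + 5963/6) = 1/((-90758 + 314250) + 5963/6) = 1/(223492 + 5963/6) = 1/(1346915/6) = 6/1346915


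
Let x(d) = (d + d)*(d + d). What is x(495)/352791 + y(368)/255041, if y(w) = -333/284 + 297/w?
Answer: 725677780595949/261210817210352 ≈ 2.7781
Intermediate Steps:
y(w) = -333/284 + 297/w (y(w) = -333*1/284 + 297/w = -333/284 + 297/w)
x(d) = 4*d² (x(d) = (2*d)*(2*d) = 4*d²)
x(495)/352791 + y(368)/255041 = (4*495²)/352791 + (-333/284 + 297/368)/255041 = (4*245025)*(1/352791) + (-333/284 + 297*(1/368))*(1/255041) = 980100*(1/352791) + (-333/284 + 297/368)*(1/255041) = 108900/39199 - 9549/26128*1/255041 = 108900/39199 - 9549/6663711248 = 725677780595949/261210817210352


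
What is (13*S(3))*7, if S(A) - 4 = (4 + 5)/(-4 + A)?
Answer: -455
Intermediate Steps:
S(A) = 4 + 9/(-4 + A) (S(A) = 4 + (4 + 5)/(-4 + A) = 4 + 9/(-4 + A))
(13*S(3))*7 = (13*((-7 + 4*3)/(-4 + 3)))*7 = (13*((-7 + 12)/(-1)))*7 = (13*(-1*5))*7 = (13*(-5))*7 = -65*7 = -455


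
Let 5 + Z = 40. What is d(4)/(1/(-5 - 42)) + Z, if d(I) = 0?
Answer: 35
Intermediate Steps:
Z = 35 (Z = -5 + 40 = 35)
d(4)/(1/(-5 - 42)) + Z = 0/(1/(-5 - 42)) + 35 = 0/(1/(-47)) + 35 = 0/(-1/47) + 35 = 0*(-47) + 35 = 0 + 35 = 35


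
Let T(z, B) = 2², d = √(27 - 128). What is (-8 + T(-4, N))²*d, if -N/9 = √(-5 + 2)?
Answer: 16*I*√101 ≈ 160.8*I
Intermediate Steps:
N = -9*I*√3 (N = -9*√(-5 + 2) = -9*I*√3 ≈ -15.588*I)
d = I*√101 (d = √(-101) = I*√101 ≈ 10.05*I)
T(z, B) = 4
(-8 + T(-4, N))²*d = (-8 + 4)²*(I*√101) = (-4)²*(I*√101) = 16*(I*√101) = 16*I*√101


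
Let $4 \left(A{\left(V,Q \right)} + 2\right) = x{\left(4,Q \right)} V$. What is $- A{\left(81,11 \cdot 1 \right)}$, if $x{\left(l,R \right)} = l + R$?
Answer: $- \frac{1207}{4} \approx -301.75$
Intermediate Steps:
$x{\left(l,R \right)} = R + l$
$A{\left(V,Q \right)} = -2 + \frac{V \left(4 + Q\right)}{4}$ ($A{\left(V,Q \right)} = -2 + \frac{\left(Q + 4\right) V}{4} = -2 + \frac{\left(4 + Q\right) V}{4} = -2 + \frac{V \left(4 + Q\right)}{4}$)
$- A{\left(81,11 \cdot 1 \right)} = - (-2 + \frac{1}{4} \cdot 81 \left(4 + 11 \cdot 1\right)) = - (-2 + \frac{1}{4} \cdot 81 \left(4 + 11\right)) = - (-2 + \frac{1}{4} \cdot 81 \cdot 15) = - (-2 + \frac{1215}{4}) = \left(-1\right) \frac{1207}{4} = - \frac{1207}{4}$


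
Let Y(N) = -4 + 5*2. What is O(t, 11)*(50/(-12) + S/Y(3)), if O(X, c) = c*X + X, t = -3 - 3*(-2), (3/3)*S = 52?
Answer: 162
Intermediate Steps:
S = 52
Y(N) = 6 (Y(N) = -4 + 10 = 6)
t = 3 (t = -3 - 1*(-6) = -3 + 6 = 3)
O(X, c) = X + X*c (O(X, c) = X*c + X = X + X*c)
O(t, 11)*(50/(-12) + S/Y(3)) = (3*(1 + 11))*(50/(-12) + 52/6) = (3*12)*(50*(-1/12) + 52*(⅙)) = 36*(-25/6 + 26/3) = 36*(9/2) = 162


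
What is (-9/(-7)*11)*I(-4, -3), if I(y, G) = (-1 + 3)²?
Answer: 396/7 ≈ 56.571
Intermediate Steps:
I(y, G) = 4 (I(y, G) = 2² = 4)
(-9/(-7)*11)*I(-4, -3) = (-9/(-7)*11)*4 = (-9*(-⅐)*11)*4 = ((9/7)*11)*4 = (99/7)*4 = 396/7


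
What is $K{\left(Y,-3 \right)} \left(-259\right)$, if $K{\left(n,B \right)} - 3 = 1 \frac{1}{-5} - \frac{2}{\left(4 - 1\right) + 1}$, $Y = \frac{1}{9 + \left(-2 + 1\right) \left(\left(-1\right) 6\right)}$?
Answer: $- \frac{5957}{10} \approx -595.7$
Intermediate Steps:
$Y = \frac{1}{15}$ ($Y = \frac{1}{9 - -6} = \frac{1}{9 + 6} = \frac{1}{15} \approx 0.066667$)
$K{\left(n,B \right)} = \frac{23}{10}$ ($K{\left(n,B \right)} = 3 + \left(1 \frac{1}{-5} - \frac{2}{\left(4 - 1\right) + 1}\right) = 3 + \left(1 \left(- \frac{1}{5}\right) - \frac{2}{3 + 1}\right) = 3 - \left(\frac{1}{5} + \frac{2}{4}\right) = 3 - \frac{7}{10} = \frac{23}{10}$)
$K{\left(Y,-3 \right)} \left(-259\right) = \frac{23}{10} \left(-259\right) = - \frac{5957}{10}$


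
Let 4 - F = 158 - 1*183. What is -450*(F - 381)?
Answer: 158400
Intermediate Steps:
F = 29 (F = 4 - (158 - 1*183) = 4 - (158 - 183) = 4 - 1*(-25) = 4 + 25 = 29)
-450*(F - 381) = -450*(29 - 381) = -450*(-352) = 158400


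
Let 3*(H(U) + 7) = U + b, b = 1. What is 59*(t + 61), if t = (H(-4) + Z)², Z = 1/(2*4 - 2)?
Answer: 259895/36 ≈ 7219.3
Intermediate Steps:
H(U) = -20/3 + U/3 (H(U) = -7 + (U + 1)/3 = -7 + (1 + U)/3 = -7 + (⅓ + U/3) = -20/3 + U/3)
Z = ⅙ (Z = 1/(8 - 2) = 1/6 = ⅙ ≈ 0.16667)
t = 2209/36 (t = ((-20/3 + (⅓)*(-4)) + ⅙)² = ((-20/3 - 4/3) + ⅙)² = (-8 + ⅙)² = (-47/6)² = 2209/36 ≈ 61.361)
59*(t + 61) = 59*(2209/36 + 61) = 59*(4405/36) = 259895/36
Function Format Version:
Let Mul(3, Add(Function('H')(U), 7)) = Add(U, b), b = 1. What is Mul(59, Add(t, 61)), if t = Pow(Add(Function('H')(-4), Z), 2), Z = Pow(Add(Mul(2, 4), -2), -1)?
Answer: Rational(259895, 36) ≈ 7219.3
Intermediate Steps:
Function('H')(U) = Add(Rational(-20, 3), Mul(Rational(1, 3), U)) (Function('H')(U) = Add(-7, Mul(Rational(1, 3), Add(U, 1))) = Add(-7, Mul(Rational(1, 3), Add(1, U))) = Add(-7, Add(Rational(1, 3), Mul(Rational(1, 3), U))) = Add(Rational(-20, 3), Mul(Rational(1, 3), U)))
Z = Rational(1, 6) (Z = Pow(Add(8, -2), -1) = Pow(6, -1) = Rational(1, 6) ≈ 0.16667)
t = Rational(2209, 36) (t = Pow(Add(Add(Rational(-20, 3), Mul(Rational(1, 3), -4)), Rational(1, 6)), 2) = Pow(Add(Add(Rational(-20, 3), Rational(-4, 3)), Rational(1, 6)), 2) = Pow(Add(-8, Rational(1, 6)), 2) = Pow(Rational(-47, 6), 2) = Rational(2209, 36) ≈ 61.361)
Mul(59, Add(t, 61)) = Mul(59, Add(Rational(2209, 36), 61)) = Mul(59, Rational(4405, 36)) = Rational(259895, 36)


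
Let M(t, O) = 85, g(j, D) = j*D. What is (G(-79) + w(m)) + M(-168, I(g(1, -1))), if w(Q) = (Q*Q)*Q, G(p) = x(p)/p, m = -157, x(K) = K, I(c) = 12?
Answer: -3869807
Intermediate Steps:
g(j, D) = D*j
G(p) = 1 (G(p) = p/p = 1)
w(Q) = Q**3 (w(Q) = Q**2*Q = Q**3)
(G(-79) + w(m)) + M(-168, I(g(1, -1))) = (1 + (-157)**3) + 85 = (1 - 3869893) + 85 = -3869892 + 85 = -3869807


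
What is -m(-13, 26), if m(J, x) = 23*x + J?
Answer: -585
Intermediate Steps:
m(J, x) = J + 23*x
-m(-13, 26) = -(-13 + 23*26) = -(-13 + 598) = -1*585 = -585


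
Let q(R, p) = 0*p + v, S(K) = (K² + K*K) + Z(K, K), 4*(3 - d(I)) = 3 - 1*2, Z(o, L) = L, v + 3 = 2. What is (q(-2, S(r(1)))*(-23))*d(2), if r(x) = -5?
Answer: 253/4 ≈ 63.250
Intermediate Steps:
v = -1 (v = -3 + 2 = -1)
d(I) = 11/4 (d(I) = 3 - (3 - 1*2)/4 = 3 - (3 - 2)/4 = 3 - ¼*1 = 3 - ¼ = 11/4)
S(K) = K + 2*K² (S(K) = (K² + K*K) + K = (K² + K²) + K = 2*K² + K = K + 2*K²)
q(R, p) = -1 (q(R, p) = 0*p - 1 = 0 - 1 = -1)
(q(-2, S(r(1)))*(-23))*d(2) = -1*(-23)*(11/4) = 23*(11/4) = 253/4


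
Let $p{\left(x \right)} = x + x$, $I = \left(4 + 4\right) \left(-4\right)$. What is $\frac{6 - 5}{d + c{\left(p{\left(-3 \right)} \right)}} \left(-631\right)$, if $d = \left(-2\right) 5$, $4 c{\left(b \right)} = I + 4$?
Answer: $\frac{631}{17} \approx 37.118$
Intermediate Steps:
$I = -32$ ($I = 8 \left(-4\right) = -32$)
$p{\left(x \right)} = 2 x$
$c{\left(b \right)} = -7$ ($c{\left(b \right)} = \frac{-32 + 4}{4} = \frac{1}{4} \left(-28\right) = -7$)
$d = -10$
$\frac{6 - 5}{d + c{\left(p{\left(-3 \right)} \right)}} \left(-631\right) = \frac{6 - 5}{-10 - 7} \left(-631\right) = 1 \frac{1}{-17} \left(-631\right) = 1 \left(- \frac{1}{17}\right) \left(-631\right) = \left(- \frac{1}{17}\right) \left(-631\right) = \frac{631}{17}$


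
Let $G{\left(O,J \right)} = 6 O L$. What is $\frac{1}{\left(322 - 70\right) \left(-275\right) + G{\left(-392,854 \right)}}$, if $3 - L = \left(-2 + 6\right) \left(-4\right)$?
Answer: $- \frac{1}{113988} \approx -8.7729 \cdot 10^{-6}$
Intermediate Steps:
$L = 19$ ($L = 3 - \left(-2 + 6\right) \left(-4\right) = 3 - 4 \left(-4\right) = 3 - -16 = 3 + 16 = 19$)
$G{\left(O,J \right)} = 114 O$ ($G{\left(O,J \right)} = 6 O 19 = 114 O$)
$\frac{1}{\left(322 - 70\right) \left(-275\right) + G{\left(-392,854 \right)}} = \frac{1}{\left(322 - 70\right) \left(-275\right) + 114 \left(-392\right)} = \frac{1}{252 \left(-275\right) - 44688} = \frac{1}{-69300 - 44688} = \frac{1}{-113988} = - \frac{1}{113988}$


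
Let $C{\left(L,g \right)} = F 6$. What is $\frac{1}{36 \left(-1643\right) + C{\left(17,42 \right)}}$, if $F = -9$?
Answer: $- \frac{1}{59202} \approx -1.6891 \cdot 10^{-5}$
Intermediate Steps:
$C{\left(L,g \right)} = -54$ ($C{\left(L,g \right)} = \left(-9\right) 6 = -54$)
$\frac{1}{36 \left(-1643\right) + C{\left(17,42 \right)}} = \frac{1}{36 \left(-1643\right) - 54} = \frac{1}{-59148 - 54} = \frac{1}{-59202} = - \frac{1}{59202}$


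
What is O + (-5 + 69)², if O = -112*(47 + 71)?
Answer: -9120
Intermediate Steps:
O = -13216 (O = -112*118 = -13216)
O + (-5 + 69)² = -13216 + (-5 + 69)² = -13216 + 64² = -13216 + 4096 = -9120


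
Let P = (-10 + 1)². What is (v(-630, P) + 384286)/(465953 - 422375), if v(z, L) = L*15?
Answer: 385501/43578 ≈ 8.8462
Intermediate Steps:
P = 81 (P = (-9)² = 81)
v(z, L) = 15*L
(v(-630, P) + 384286)/(465953 - 422375) = (15*81 + 384286)/(465953 - 422375) = (1215 + 384286)/43578 = 385501*(1/43578) = 385501/43578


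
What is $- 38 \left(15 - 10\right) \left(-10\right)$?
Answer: $1900$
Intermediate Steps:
$- 38 \left(15 - 10\right) \left(-10\right) = \left(-38\right) 5 \left(-10\right) = \left(-190\right) \left(-10\right) = 1900$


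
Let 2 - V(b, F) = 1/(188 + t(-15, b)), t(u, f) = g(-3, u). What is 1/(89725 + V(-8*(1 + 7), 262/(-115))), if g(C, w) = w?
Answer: 173/15522770 ≈ 1.1145e-5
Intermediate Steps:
t(u, f) = u
V(b, F) = 345/173 (V(b, F) = 2 - 1/(188 - 15) = 2 - 1/173 = 345/173)
1/(89725 + V(-8*(1 + 7), 262/(-115))) = 1/(89725 + 345/173) = 1/(15522770/173) = 173/15522770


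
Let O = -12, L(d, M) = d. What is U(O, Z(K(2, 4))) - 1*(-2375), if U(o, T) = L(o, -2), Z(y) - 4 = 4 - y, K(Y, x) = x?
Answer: 2363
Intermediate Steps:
Z(y) = 8 - y (Z(y) = 4 + (4 - y) = 8 - y)
U(o, T) = o
U(O, Z(K(2, 4))) - 1*(-2375) = -12 - 1*(-2375) = -12 + 2375 = 2363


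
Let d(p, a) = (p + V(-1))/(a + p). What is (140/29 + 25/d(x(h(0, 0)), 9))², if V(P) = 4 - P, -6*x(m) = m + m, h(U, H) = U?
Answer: 2088025/841 ≈ 2482.8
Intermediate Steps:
x(m) = -m/3 (x(m) = -(m + m)/6 = -m/3)
d(p, a) = (5 + p)/(a + p) (d(p, a) = (p + (4 - 1*(-1)))/(a + p) = (p + (4 + 1))/(a + p) = (p + 5)/(a + p) = (5 + p)/(a + p))
(140/29 + 25/d(x(h(0, 0)), 9))² = (140/29 + 25/(((5 - ⅓*0)/(9 - ⅓*0))))² = (140*(1/29) + 25/(((5 + 0)/(9 + 0))))² = (140/29 + 25/((5/9)))² = (140/29 + 25/(((⅑)*5)))² = (140/29 + 25/(5/9))² = (140/29 + 25*(9/5))² = (140/29 + 45)² = (1445/29)² = 2088025/841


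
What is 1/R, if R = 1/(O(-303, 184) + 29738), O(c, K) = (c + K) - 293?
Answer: 29326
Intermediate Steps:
O(c, K) = -293 + K + c (O(c, K) = (K + c) - 293 = -293 + K + c)
R = 1/29326 (R = 1/((-293 + 184 - 303) + 29738) = 1/(-412 + 29738) = 1/29326 ≈ 3.4099e-5)
1/R = 1/(1/29326) = 29326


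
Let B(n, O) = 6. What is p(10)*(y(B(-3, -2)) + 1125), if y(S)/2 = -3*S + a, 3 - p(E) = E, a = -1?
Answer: -7609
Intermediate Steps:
p(E) = 3 - E
y(S) = -2 - 6*S (y(S) = 2*(-3*S - 1) = 2*(-1 - 3*S) = -2 - 6*S)
p(10)*(y(B(-3, -2)) + 1125) = (3 - 1*10)*((-2 - 6*6) + 1125) = (3 - 10)*((-2 - 36) + 1125) = -7*(-38 + 1125) = -7*1087 = -7609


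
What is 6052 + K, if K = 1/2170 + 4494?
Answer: 22884821/2170 ≈ 10546.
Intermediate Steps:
K = 9751981/2170 (K = 1/2170 + 4494 = 9751981/2170 ≈ 4494.0)
6052 + K = 6052 + 9751981/2170 = 22884821/2170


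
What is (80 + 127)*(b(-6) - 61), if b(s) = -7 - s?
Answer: -12834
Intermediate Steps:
(80 + 127)*(b(-6) - 61) = (80 + 127)*((-7 - 1*(-6)) - 61) = 207*((-7 + 6) - 61) = 207*(-1 - 61) = 207*(-62) = -12834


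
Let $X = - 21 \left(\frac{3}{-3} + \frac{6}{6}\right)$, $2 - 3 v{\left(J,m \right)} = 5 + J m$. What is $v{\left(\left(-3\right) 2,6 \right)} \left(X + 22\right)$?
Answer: $242$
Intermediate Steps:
$v{\left(J,m \right)} = -1 - \frac{J m}{3}$ ($v{\left(J,m \right)} = \frac{2}{3} - \frac{5 + J m}{3} = \frac{2}{3} - \left(\frac{5}{3} + \frac{J m}{3}\right) = -1 - \frac{J m}{3}$)
$X = 0$ ($X = - 21 \left(3 \left(- \frac{1}{3}\right) + 6 \cdot \frac{1}{6}\right) = - 21 \left(-1 + 1\right) = \left(-21\right) 0 = 0$)
$v{\left(\left(-3\right) 2,6 \right)} \left(X + 22\right) = \left(-1 - \frac{1}{3} \left(\left(-3\right) 2\right) 6\right) \left(0 + 22\right) = \left(-1 - \left(-2\right) 6\right) 22 = \left(-1 + 12\right) 22 = 11 \cdot 22 = 242$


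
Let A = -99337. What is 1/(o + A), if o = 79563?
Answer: -1/19774 ≈ -5.0571e-5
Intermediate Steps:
1/(o + A) = 1/(79563 - 99337) = 1/(-19774) = -1/19774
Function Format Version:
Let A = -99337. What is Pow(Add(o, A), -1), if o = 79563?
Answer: Rational(-1, 19774) ≈ -5.0571e-5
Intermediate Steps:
Pow(Add(o, A), -1) = Pow(Add(79563, -99337), -1) = Pow(-19774, -1) = Rational(-1, 19774)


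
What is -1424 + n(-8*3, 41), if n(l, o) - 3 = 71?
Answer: -1350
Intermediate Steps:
n(l, o) = 74 (n(l, o) = 3 + 71 = 74)
-1424 + n(-8*3, 41) = -1424 + 74 = -1350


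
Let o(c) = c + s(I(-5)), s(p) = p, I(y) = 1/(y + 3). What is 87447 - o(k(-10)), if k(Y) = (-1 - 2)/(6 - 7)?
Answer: 174889/2 ≈ 87445.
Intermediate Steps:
k(Y) = 3 (k(Y) = -3/(-1) = -3*(-1) = 3)
I(y) = 1/(3 + y)
o(c) = -½ + c (o(c) = c + 1/(3 - 5) = c + 1/(-2) = c - ½ = -½ + c)
87447 - o(k(-10)) = 87447 - (-½ + 3) = 87447 - 1*5/2 = 87447 - 5/2 = 174889/2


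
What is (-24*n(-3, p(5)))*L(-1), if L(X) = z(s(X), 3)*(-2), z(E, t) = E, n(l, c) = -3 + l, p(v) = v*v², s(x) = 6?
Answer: -1728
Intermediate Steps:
p(v) = v³
L(X) = -12 (L(X) = 6*(-2) = -12)
(-24*n(-3, p(5)))*L(-1) = -24*(-3 - 3)*(-12) = -24*(-6)*(-12) = 144*(-12) = -1728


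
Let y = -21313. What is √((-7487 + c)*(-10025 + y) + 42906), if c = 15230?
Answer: 2*I*√60651807 ≈ 15576.0*I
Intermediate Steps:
√((-7487 + c)*(-10025 + y) + 42906) = √((-7487 + 15230)*(-10025 - 21313) + 42906) = √(7743*(-31338) + 42906) = √(-242650134 + 42906) = √(-242607228) = 2*I*√60651807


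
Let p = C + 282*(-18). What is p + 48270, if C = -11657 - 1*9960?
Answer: 21577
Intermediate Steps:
C = -21617 (C = -11657 - 9960 = -21617)
p = -26693 (p = -21617 + 282*(-18) = -21617 - 5076 = -26693)
p + 48270 = -26693 + 48270 = 21577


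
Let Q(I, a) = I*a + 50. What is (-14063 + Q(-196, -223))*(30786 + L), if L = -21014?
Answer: 290179540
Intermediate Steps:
Q(I, a) = 50 + I*a
(-14063 + Q(-196, -223))*(30786 + L) = (-14063 + (50 - 196*(-223)))*(30786 - 21014) = (-14063 + (50 + 43708))*9772 = (-14063 + 43758)*9772 = 29695*9772 = 290179540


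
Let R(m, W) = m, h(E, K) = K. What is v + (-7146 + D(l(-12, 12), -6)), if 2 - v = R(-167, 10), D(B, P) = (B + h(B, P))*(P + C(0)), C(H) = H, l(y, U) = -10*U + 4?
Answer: -6245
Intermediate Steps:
l(y, U) = 4 - 10*U
D(B, P) = P*(B + P) (D(B, P) = (B + P)*(P + 0) = (B + P)*P = P*(B + P))
v = 169 (v = 2 - 1*(-167) = 2 + 167 = 169)
v + (-7146 + D(l(-12, 12), -6)) = 169 + (-7146 - 6*((4 - 10*12) - 6)) = 169 + (-7146 - 6*((4 - 120) - 6)) = 169 + (-7146 - 6*(-116 - 6)) = 169 + (-7146 - 6*(-122)) = 169 + (-7146 + 732) = 169 - 6414 = -6245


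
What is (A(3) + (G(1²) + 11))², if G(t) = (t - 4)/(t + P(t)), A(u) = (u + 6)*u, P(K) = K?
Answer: 5329/4 ≈ 1332.3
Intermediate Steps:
A(u) = u*(6 + u) (A(u) = (6 + u)*u = u*(6 + u))
G(t) = (-4 + t)/(2*t) (G(t) = (t - 4)/(t + t) = (-4 + t)/((2*t)) = (-4 + t)*(1/(2*t)) = (-4 + t)/(2*t))
(A(3) + (G(1²) + 11))² = (3*(6 + 3) + ((-4 + 1²)/(2*(1²)) + 11))² = (3*9 + ((½)*(-4 + 1)/1 + 11))² = (27 + ((½)*1*(-3) + 11))² = (27 + (-3/2 + 11))² = (27 + 19/2)² = (73/2)² = 5329/4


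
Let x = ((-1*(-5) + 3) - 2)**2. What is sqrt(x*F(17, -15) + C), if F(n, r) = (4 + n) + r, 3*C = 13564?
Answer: 2*sqrt(10659)/3 ≈ 68.828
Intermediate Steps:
C = 13564/3 (C = (1/3)*13564 = 13564/3 ≈ 4521.3)
F(n, r) = 4 + n + r
x = 36 (x = ((5 + 3) - 2)**2 = (8 - 2)**2 = 6**2 = 36)
sqrt(x*F(17, -15) + C) = sqrt(36*(4 + 17 - 15) + 13564/3) = sqrt(36*6 + 13564/3) = sqrt(216 + 13564/3) = sqrt(14212/3) = 2*sqrt(10659)/3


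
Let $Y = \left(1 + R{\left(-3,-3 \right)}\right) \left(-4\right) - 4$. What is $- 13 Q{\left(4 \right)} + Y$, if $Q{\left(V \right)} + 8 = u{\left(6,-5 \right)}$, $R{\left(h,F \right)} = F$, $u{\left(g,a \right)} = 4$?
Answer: $56$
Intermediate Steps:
$Q{\left(V \right)} = -4$ ($Q{\left(V \right)} = -8 + 4 = -4$)
$Y = 4$ ($Y = \left(1 - 3\right) \left(-4\right) - 4 = \left(-2\right) \left(-4\right) - 4 = 8 - 4 = 4$)
$- 13 Q{\left(4 \right)} + Y = \left(-13\right) \left(-4\right) + 4 = 52 + 4 = 56$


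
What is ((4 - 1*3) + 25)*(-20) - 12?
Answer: -532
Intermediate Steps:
((4 - 1*3) + 25)*(-20) - 12 = ((4 - 3) + 25)*(-20) - 12 = (1 + 25)*(-20) - 12 = 26*(-20) - 12 = -520 - 12 = -532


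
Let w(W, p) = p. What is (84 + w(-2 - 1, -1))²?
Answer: 6889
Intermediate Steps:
(84 + w(-2 - 1, -1))² = (84 - 1)² = 83² = 6889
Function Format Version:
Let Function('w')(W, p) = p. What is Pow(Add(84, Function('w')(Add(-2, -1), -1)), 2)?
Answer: 6889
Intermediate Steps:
Pow(Add(84, Function('w')(Add(-2, -1), -1)), 2) = Pow(Add(84, -1), 2) = Pow(83, 2) = 6889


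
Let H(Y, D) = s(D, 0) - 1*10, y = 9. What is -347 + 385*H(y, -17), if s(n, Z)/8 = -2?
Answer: -10357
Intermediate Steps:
s(n, Z) = -16 (s(n, Z) = 8*(-2) = -16)
H(Y, D) = -26 (H(Y, D) = -16 - 1*10 = -16 - 10 = -26)
-347 + 385*H(y, -17) = -347 + 385*(-26) = -347 - 10010 = -10357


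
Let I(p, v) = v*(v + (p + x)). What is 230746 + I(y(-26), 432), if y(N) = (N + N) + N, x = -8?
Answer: 380218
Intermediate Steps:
y(N) = 3*N (y(N) = 2*N + N = 3*N)
I(p, v) = v*(-8 + p + v) (I(p, v) = v*(v + (p - 8)) = v*(v + (-8 + p)) = v*(-8 + p + v))
230746 + I(y(-26), 432) = 230746 + 432*(-8 + 3*(-26) + 432) = 230746 + 432*(-8 - 78 + 432) = 230746 + 432*346 = 230746 + 149472 = 380218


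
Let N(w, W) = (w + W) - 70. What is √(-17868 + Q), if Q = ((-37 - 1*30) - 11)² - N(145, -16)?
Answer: I*√11843 ≈ 108.83*I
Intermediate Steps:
N(w, W) = -70 + W + w (N(w, W) = (W + w) - 70 = -70 + W + w)
Q = 6025 (Q = ((-37 - 1*30) - 11)² - (-70 - 16 + 145) = ((-37 - 30) - 11)² - 1*59 = (-67 - 11)² - 59 = (-78)² - 59 = 6084 - 59 = 6025)
√(-17868 + Q) = √(-17868 + 6025) = √(-11843) = I*√11843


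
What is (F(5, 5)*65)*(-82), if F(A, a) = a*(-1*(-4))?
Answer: -106600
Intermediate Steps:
F(A, a) = 4*a (F(A, a) = a*4 = 4*a)
(F(5, 5)*65)*(-82) = ((4*5)*65)*(-82) = (20*65)*(-82) = 1300*(-82) = -106600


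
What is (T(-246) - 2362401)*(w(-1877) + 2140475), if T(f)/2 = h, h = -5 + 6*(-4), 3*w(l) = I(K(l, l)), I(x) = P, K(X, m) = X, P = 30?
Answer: -5056808052615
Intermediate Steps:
I(x) = 30
w(l) = 10 (w(l) = (⅓)*30 = 10)
h = -29 (h = -5 - 24 = -29)
T(f) = -58 (T(f) = 2*(-29) = -58)
(T(-246) - 2362401)*(w(-1877) + 2140475) = (-58 - 2362401)*(10 + 2140475) = -2362459*2140485 = -5056808052615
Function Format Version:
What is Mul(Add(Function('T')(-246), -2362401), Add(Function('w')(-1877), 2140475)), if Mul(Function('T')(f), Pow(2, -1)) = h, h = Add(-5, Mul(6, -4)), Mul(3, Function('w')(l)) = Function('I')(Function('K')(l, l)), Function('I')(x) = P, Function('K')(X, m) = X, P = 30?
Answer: -5056808052615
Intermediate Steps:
Function('I')(x) = 30
Function('w')(l) = 10 (Function('w')(l) = Mul(Rational(1, 3), 30) = 10)
h = -29 (h = Add(-5, -24) = -29)
Function('T')(f) = -58 (Function('T')(f) = Mul(2, -29) = -58)
Mul(Add(Function('T')(-246), -2362401), Add(Function('w')(-1877), 2140475)) = Mul(Add(-58, -2362401), Add(10, 2140475)) = Mul(-2362459, 2140485) = -5056808052615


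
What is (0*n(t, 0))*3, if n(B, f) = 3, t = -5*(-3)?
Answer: 0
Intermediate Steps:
t = 15
(0*n(t, 0))*3 = (0*3)*3 = 0*3 = 0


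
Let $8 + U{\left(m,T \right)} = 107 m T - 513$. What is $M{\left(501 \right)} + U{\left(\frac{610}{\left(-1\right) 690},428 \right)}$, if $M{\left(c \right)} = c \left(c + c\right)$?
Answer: $\frac{31808633}{69} \approx 4.6099 \cdot 10^{5}$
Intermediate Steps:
$M{\left(c \right)} = 2 c^{2}$ ($M{\left(c \right)} = c 2 c = 2 c^{2}$)
$U{\left(m,T \right)} = -521 + 107 T m$ ($U{\left(m,T \right)} = -8 + \left(107 m T - 513\right) = -8 + \left(107 T m - 513\right) = -8 + \left(-513 + 107 T m\right) = -521 + 107 T m$)
$M{\left(501 \right)} + U{\left(\frac{610}{\left(-1\right) 690},428 \right)} = 2 \cdot 501^{2} + \left(-521 + 107 \cdot 428 \frac{610}{\left(-1\right) 690}\right) = 2 \cdot 251001 + \left(-521 + 107 \cdot 428 \frac{610}{-690}\right) = 502002 + \left(-521 + 107 \cdot 428 \cdot 610 \left(- \frac{1}{690}\right)\right) = 502002 + \left(-521 + 107 \cdot 428 \left(- \frac{61}{69}\right)\right) = 502002 - \frac{2829505}{69} = \frac{31808633}{69}$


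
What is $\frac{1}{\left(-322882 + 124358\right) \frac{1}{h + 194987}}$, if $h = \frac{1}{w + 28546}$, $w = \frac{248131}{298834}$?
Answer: $- \frac{1663387981898399}{1693561292081380} \approx -0.98218$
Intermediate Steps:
$w = \frac{248131}{298834}$ ($w = 248131 \cdot \frac{1}{298834} = \frac{248131}{298834} \approx 0.83033$)
$h = \frac{298834}{8530763495}$ ($h = \frac{1}{\frac{248131}{298834} + 28546} = \frac{1}{\frac{8530763495}{298834}} = \frac{298834}{8530763495} \approx 3.503 \cdot 10^{-5}$)
$\frac{1}{\left(-322882 + 124358\right) \frac{1}{h + 194987}} = \frac{1}{\left(-322882 + 124358\right) \frac{1}{\frac{298834}{8530763495} + 194987}} = \frac{1}{\left(-198524\right) \frac{1}{\frac{1663387981898399}{8530763495}}} = \frac{1}{\left(-198524\right) \frac{8530763495}{1663387981898399}} = \frac{1}{- \frac{1693561292081380}{1663387981898399}} = - \frac{1663387981898399}{1693561292081380}$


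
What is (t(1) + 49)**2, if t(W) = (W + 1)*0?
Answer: 2401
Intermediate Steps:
t(W) = 0 (t(W) = (1 + W)*0 = 0)
(t(1) + 49)**2 = (0 + 49)**2 = 49**2 = 2401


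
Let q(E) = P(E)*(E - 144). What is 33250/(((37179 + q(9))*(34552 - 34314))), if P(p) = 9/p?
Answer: 2375/629748 ≈ 0.0037713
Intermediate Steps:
q(E) = 9*(-144 + E)/E (q(E) = (9/E)*(E - 144) = (9/E)*(-144 + E) = 9*(-144 + E)/E)
33250/(((37179 + q(9))*(34552 - 34314))) = 33250/(((37179 + (9 - 1296/9))*(34552 - 34314))) = 33250/(((37179 + (9 - 1296*1/9))*238)) = 33250/(((37179 + (9 - 144))*238)) = 33250/(((37179 - 135)*238)) = 33250/((37044*238)) = 33250/8816472 = 33250*(1/8816472) = 2375/629748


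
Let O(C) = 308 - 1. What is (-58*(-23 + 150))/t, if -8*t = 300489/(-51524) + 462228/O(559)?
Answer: 932115325504/23723585349 ≈ 39.291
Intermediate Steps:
O(C) = 307
t = -23723585349/126542944 (t = -(300489/(-51524) + 462228/307)/8 = -(300489*(-1/51524) + 462228*(1/307))/8 = -(-300489/51524 + 462228/307)/8 = -1/8*23723585349/15817868 = -23723585349/126542944 ≈ -187.47)
(-58*(-23 + 150))/t = (-58*(-23 + 150))/(-23723585349/126542944) = -58*127*(-126542944/23723585349) = -7366*(-126542944/23723585349) = 932115325504/23723585349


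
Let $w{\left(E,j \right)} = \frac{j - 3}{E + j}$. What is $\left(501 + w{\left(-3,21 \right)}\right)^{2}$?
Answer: $252004$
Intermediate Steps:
$w{\left(E,j \right)} = \frac{-3 + j}{E + j}$
$\left(501 + w{\left(-3,21 \right)}\right)^{2} = \left(501 + \frac{-3 + 21}{-3 + 21}\right)^{2} = \left(501 + \frac{1}{18} \cdot 18\right)^{2} = \left(501 + 1\right)^{2} = 502^{2} = 252004$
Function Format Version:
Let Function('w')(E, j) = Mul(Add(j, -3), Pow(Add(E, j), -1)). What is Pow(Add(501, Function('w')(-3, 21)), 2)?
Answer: 252004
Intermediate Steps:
Function('w')(E, j) = Mul(Pow(Add(E, j), -1), Add(-3, j)) (Function('w')(E, j) = Mul(Add(-3, j), Pow(Add(E, j), -1)) = Mul(Pow(Add(E, j), -1), Add(-3, j)))
Pow(Add(501, Function('w')(-3, 21)), 2) = Pow(Add(501, Mul(Pow(Add(-3, 21), -1), Add(-3, 21))), 2) = Pow(Add(501, Mul(Pow(18, -1), 18)), 2) = Pow(Add(501, Mul(Rational(1, 18), 18)), 2) = Pow(Add(501, 1), 2) = Pow(502, 2) = 252004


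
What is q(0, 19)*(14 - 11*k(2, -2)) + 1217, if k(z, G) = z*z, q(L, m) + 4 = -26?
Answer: 2117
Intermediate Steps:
q(L, m) = -30 (q(L, m) = -4 - 26 = -30)
k(z, G) = z²
q(0, 19)*(14 - 11*k(2, -2)) + 1217 = -30*(14 - 11*2²) + 1217 = -30*(14 - 11*4) + 1217 = -30*(14 - 44) + 1217 = -30*(-30) + 1217 = 900 + 1217 = 2117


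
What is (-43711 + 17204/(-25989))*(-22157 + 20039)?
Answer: 802031802398/8663 ≈ 9.2581e+7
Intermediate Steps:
(-43711 + 17204/(-25989))*(-22157 + 20039) = (-43711 + 17204*(-1/25989))*(-2118) = (-43711 - 17204/25989)*(-2118) = -1136022383/25989*(-2118) = 802031802398/8663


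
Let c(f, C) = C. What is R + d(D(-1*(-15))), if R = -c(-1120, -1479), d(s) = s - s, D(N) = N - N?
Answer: 1479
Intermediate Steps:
D(N) = 0
d(s) = 0
R = 1479 (R = -1*(-1479) = 1479)
R + d(D(-1*(-15))) = 1479 + 0 = 1479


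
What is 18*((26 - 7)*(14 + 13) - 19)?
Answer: 8892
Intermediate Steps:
18*((26 - 7)*(14 + 13) - 19) = 18*(19*27 - 19) = 18*(513 - 19) = 18*494 = 8892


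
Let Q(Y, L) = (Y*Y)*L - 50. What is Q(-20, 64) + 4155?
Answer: 29705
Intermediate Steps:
Q(Y, L) = -50 + L*Y**2 (Q(Y, L) = Y**2*L - 50 = L*Y**2 - 50 = -50 + L*Y**2)
Q(-20, 64) + 4155 = (-50 + 64*(-20)**2) + 4155 = (-50 + 64*400) + 4155 = (-50 + 25600) + 4155 = 25550 + 4155 = 29705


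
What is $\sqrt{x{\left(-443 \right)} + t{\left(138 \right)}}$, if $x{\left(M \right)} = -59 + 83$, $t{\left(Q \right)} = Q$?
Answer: $9 \sqrt{2} \approx 12.728$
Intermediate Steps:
$x{\left(M \right)} = 24$
$\sqrt{x{\left(-443 \right)} + t{\left(138 \right)}} = \sqrt{24 + 138} = \sqrt{162} = 9 \sqrt{2}$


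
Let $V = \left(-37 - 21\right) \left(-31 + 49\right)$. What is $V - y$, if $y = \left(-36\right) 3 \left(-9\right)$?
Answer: $-2016$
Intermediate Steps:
$y = 972$ ($y = \left(-108\right) \left(-9\right) = 972$)
$V = -1044$ ($V = \left(-58\right) 18 = -1044$)
$V - y = -1044 - 972 = -2016$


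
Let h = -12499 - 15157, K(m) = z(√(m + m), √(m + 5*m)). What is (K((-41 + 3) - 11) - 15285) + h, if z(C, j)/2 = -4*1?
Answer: -42949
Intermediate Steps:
z(C, j) = -8 (z(C, j) = 2*(-4*1) = 2*(-4) = -8)
K(m) = -8
h = -27656
(K((-41 + 3) - 11) - 15285) + h = (-8 - 15285) - 27656 = -15293 - 27656 = -42949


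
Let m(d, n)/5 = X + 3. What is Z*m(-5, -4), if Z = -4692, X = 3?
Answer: -140760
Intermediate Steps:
m(d, n) = 30 (m(d, n) = 5*(3 + 3) = 5*6 = 30)
Z*m(-5, -4) = -4692*30 = -140760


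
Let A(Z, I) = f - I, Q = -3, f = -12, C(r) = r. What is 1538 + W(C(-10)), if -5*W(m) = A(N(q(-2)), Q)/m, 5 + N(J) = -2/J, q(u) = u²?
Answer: 76891/50 ≈ 1537.8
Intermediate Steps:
N(J) = -5 - 2/J
A(Z, I) = -12 - I
W(m) = 9/(5*m) (W(m) = -(-12 - 1*(-3))/(5*m) = -(-12 + 3)/(5*m) = -(-9)/(5*m) = 9/(5*m))
1538 + W(C(-10)) = 1538 + (9/5)/(-10) = 1538 + (9/5)*(-⅒) = 1538 - 9/50 = 76891/50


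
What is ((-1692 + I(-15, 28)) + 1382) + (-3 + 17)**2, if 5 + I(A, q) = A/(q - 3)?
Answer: -598/5 ≈ -119.60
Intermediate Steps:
I(A, q) = -5 + A/(-3 + q) (I(A, q) = -5 + A/(q - 3) = -5 + A/(-3 + q))
((-1692 + I(-15, 28)) + 1382) + (-3 + 17)**2 = ((-1692 + (15 - 15 - 5*28)/(-3 + 28)) + 1382) + (-3 + 17)**2 = ((-1692 + (15 - 15 - 140)/25) + 1382) + 14**2 = ((-1692 + (1/25)*(-140)) + 1382) + 196 = ((-1692 - 28/5) + 1382) + 196 = (-8488/5 + 1382) + 196 = -1578/5 + 196 = -598/5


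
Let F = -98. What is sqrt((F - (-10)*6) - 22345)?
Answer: 3*I*sqrt(2487) ≈ 149.61*I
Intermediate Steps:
sqrt((F - (-10)*6) - 22345) = sqrt((-98 - (-10)*6) - 22345) = sqrt((-98 - 2*(-30)) - 22345) = sqrt((-98 + 60) - 22345) = sqrt(-38 - 22345) = sqrt(-22383) = 3*I*sqrt(2487)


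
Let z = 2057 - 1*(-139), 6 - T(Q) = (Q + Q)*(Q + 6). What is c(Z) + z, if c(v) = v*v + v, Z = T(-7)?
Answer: 2252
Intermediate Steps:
T(Q) = 6 - 2*Q*(6 + Q) (T(Q) = 6 - (Q + Q)*(Q + 6) = 6 - 2*Q*(6 + Q))
Z = -8 (Z = 6 - 12*(-7) - 2*(-7)² = 6 + 84 - 2*49 = 6 + 84 - 98 = -8)
c(v) = v + v² (c(v) = v² + v = v + v²)
z = 2196 (z = 2057 + 139 = 2196)
c(Z) + z = -8*(1 - 8) + 2196 = -8*(-7) + 2196 = 56 + 2196 = 2252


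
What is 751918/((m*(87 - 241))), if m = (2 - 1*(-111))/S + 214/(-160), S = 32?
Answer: -60153440/27027 ≈ -2225.7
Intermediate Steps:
m = 351/160 (m = (2 - 1*(-111))/32 + 214/(-160) = (2 + 111)*(1/32) + 214*(-1/160) = 113*(1/32) - 107/80 = 113/32 - 107/80 = 351/160 ≈ 2.1937)
751918/((m*(87 - 241))) = 751918/((351*(87 - 241)/160)) = 751918/(((351/160)*(-154))) = 751918/(-27027/80) = 751918*(-80/27027) = -60153440/27027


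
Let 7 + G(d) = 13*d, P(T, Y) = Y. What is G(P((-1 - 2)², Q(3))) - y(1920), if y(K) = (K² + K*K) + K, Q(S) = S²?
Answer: -7374610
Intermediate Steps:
y(K) = K + 2*K² (y(K) = (K² + K²) + K = 2*K² + K = K + 2*K²)
G(d) = -7 + 13*d
G(P((-1 - 2)², Q(3))) - y(1920) = (-7 + 13*3²) - 1920*(1 + 2*1920) = (-7 + 13*9) - 1920*(1 + 3840) = (-7 + 117) - 1920*3841 = 110 - 1*7374720 = 110 - 7374720 = -7374610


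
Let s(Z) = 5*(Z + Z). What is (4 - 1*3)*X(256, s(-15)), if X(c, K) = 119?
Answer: 119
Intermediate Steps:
s(Z) = 10*Z (s(Z) = 5*(2*Z) = 10*Z)
(4 - 1*3)*X(256, s(-15)) = (4 - 1*3)*119 = (4 - 3)*119 = 1*119 = 119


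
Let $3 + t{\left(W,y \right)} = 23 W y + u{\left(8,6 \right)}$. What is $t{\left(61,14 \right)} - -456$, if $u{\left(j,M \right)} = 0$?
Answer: $20095$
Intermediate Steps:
$t{\left(W,y \right)} = -3 + 23 W y$ ($t{\left(W,y \right)} = -3 + \left(23 W y + 0\right) = -3 + 23 W y$)
$t{\left(61,14 \right)} - -456 = \left(-3 + 23 \cdot 61 \cdot 14\right) - -456 = \left(-3 + 19642\right) + 456 = 19639 + 456 = 20095$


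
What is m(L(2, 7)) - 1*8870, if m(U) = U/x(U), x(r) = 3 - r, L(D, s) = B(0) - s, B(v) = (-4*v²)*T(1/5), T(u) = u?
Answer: -88707/10 ≈ -8870.7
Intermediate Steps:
B(v) = -4*v²/5
L(D, s) = -s (L(D, s) = -⅘*0² - s = -⅘*0 - s = 0 - s = -s)
m(U) = U/(3 - U)
m(L(2, 7)) - 1*8870 = -(-1*7)/(-3 - 1*7) - 1*8870 = -1*(-7)/(-3 - 7) - 8870 = -1*(-7)/(-10) - 8870 = -1*(-7)*(-⅒) - 8870 = -7/10 - 8870 = -88707/10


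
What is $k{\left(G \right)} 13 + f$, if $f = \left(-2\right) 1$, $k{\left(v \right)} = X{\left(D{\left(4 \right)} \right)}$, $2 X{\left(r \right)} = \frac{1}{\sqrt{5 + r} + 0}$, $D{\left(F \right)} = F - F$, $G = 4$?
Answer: $-2 + \frac{13 \sqrt{5}}{10} \approx 0.90689$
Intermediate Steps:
$D{\left(F \right)} = 0$
$X{\left(r \right)} = \frac{1}{2 \sqrt{5 + r}}$ ($X{\left(r \right)} = \frac{1}{2 \left(\sqrt{5 + r} + 0\right)} = \frac{1}{2 \sqrt{5 + r}}$)
$k{\left(v \right)} = \frac{\sqrt{5}}{10}$ ($k{\left(v \right)} = \frac{1}{2 \sqrt{5 + 0}} = \frac{1}{2 \sqrt{5}} = \frac{\frac{1}{5} \sqrt{5}}{2} = \frac{\sqrt{5}}{10}$)
$f = -2$
$k{\left(G \right)} 13 + f = \frac{\sqrt{5}}{10} \cdot 13 - 2 = \frac{13 \sqrt{5}}{10} - 2 = -2 + \frac{13 \sqrt{5}}{10}$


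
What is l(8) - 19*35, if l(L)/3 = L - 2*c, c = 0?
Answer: -641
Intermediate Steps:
l(L) = 3*L (l(L) = 3*(L - 2*0) = 3*(L + 0) = 3*L)
l(8) - 19*35 = 3*8 - 19*35 = 24 - 665 = -641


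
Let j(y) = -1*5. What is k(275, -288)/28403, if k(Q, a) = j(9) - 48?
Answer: -53/28403 ≈ -0.0018660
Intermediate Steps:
j(y) = -5
k(Q, a) = -53 (k(Q, a) = -5 - 48 = -53)
k(275, -288)/28403 = -53/28403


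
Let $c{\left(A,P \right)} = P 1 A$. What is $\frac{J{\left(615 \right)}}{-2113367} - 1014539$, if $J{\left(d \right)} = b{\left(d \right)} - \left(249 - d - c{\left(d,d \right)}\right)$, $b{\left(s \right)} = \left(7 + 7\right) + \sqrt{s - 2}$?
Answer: $- \frac{2144093621418}{2113367} - \frac{\sqrt{613}}{2113367} \approx -1.0145 \cdot 10^{6}$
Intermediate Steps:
$b{\left(s \right)} = 14 + \sqrt{-2 + s}$
$c{\left(A,P \right)} = A P$ ($c{\left(A,P \right)} = P A = A P$)
$J{\left(d \right)} = -235 + d + d^{2} + \sqrt{-2 + d}$ ($J{\left(d \right)} = \left(14 + \sqrt{-2 + d}\right) - \left(249 - d - d d\right) = \left(14 + \sqrt{-2 + d}\right) - \left(249 - d - d^{2}\right) = \left(14 + \sqrt{-2 + d}\right) + \left(-249 + d + d^{2}\right) = -235 + d + d^{2} + \sqrt{-2 + d}$)
$\frac{J{\left(615 \right)}}{-2113367} - 1014539 = \frac{-235 + 615 + 615^{2} + \sqrt{-2 + 615}}{-2113367} - 1014539 = \left(-235 + 615 + 378225 + \sqrt{613}\right) \left(- \frac{1}{2113367}\right) - 1014539 = \left(378605 + \sqrt{613}\right) \left(- \frac{1}{2113367}\right) - 1014539 = \left(- \frac{378605}{2113367} - \frac{\sqrt{613}}{2113367}\right) - 1014539 = - \frac{2144093621418}{2113367} - \frac{\sqrt{613}}{2113367}$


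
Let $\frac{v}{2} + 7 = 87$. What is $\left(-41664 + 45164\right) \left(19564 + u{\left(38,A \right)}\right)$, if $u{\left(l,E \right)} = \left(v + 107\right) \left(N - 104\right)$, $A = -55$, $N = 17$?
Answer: $-12827500$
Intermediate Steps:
$v = 160$ ($v = -14 + 2 \cdot 87 = -14 + 174 = 160$)
$u{\left(l,E \right)} = -23229$ ($u{\left(l,E \right)} = \left(160 + 107\right) \left(17 - 104\right) = 267 \left(-87\right) = -23229$)
$\left(-41664 + 45164\right) \left(19564 + u{\left(38,A \right)}\right) = \left(-41664 + 45164\right) \left(19564 - 23229\right) = 3500 \left(-3665\right) = -12827500$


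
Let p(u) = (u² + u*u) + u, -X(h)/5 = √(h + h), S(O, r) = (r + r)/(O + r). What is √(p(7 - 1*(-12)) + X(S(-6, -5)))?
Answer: √(89661 - 110*√55)/11 ≈ 27.097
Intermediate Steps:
S(O, r) = 2*r/(O + r) (S(O, r) = (2*r)/(O + r) = 2*r/(O + r))
X(h) = -5*√2*√h (X(h) = -5*√(h + h) = -5*√2*√h)
p(u) = u + 2*u² (p(u) = (u² + u²) + u = 2*u² + u = u + 2*u²)
√(p(7 - 1*(-12)) + X(S(-6, -5))) = √((7 - 1*(-12))*(1 + 2*(7 - 1*(-12))) - 5*√2*√(2*(-5)/(-6 - 5))) = √((7 + 12)*(1 + 2*(7 + 12)) - 5*√2*√(2*(-5)/(-11))) = √(19*(1 + 2*19) - 5*√2*√(2*(-5)*(-1/11))) = √(19*(1 + 38) - 5*√2*√(10/11)) = √(19*39 - 5*√2*√110/11) = √(741 - 10*√55/11)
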